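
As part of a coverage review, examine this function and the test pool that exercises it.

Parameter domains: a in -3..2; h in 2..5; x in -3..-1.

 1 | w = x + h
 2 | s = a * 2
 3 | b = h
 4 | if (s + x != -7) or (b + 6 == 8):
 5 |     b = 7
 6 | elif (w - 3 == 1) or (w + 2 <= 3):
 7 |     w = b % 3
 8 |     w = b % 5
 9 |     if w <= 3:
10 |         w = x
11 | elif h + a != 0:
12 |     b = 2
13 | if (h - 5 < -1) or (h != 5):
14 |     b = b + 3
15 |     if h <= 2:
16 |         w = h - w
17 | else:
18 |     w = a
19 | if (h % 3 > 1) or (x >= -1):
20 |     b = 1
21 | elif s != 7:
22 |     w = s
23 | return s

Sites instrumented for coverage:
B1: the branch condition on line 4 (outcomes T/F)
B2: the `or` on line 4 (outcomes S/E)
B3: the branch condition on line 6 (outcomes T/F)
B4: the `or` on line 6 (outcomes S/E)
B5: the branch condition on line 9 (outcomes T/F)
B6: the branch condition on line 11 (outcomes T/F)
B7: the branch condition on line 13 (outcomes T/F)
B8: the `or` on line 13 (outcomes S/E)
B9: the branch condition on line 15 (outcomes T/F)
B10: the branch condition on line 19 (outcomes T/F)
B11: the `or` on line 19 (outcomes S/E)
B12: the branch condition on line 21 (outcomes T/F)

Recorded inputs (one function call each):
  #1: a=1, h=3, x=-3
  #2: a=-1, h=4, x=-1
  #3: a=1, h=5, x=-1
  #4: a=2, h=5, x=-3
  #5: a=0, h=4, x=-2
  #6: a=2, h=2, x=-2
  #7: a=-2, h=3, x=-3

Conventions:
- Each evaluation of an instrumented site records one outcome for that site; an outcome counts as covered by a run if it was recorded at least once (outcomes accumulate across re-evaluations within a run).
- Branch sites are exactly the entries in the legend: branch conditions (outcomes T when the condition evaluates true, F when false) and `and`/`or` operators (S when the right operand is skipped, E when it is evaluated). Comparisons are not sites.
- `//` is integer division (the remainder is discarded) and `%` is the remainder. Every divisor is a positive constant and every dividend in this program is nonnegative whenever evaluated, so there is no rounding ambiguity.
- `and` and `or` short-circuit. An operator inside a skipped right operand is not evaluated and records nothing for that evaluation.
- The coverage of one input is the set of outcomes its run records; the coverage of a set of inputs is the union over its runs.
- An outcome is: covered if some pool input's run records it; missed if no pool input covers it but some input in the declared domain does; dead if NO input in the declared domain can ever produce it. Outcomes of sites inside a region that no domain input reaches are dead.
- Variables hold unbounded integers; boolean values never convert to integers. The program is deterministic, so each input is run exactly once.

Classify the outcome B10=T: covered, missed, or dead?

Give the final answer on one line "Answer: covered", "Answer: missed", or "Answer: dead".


B10=T is recorded by pool input(s) 2, 3, 4, 6 -> covered
Answer: covered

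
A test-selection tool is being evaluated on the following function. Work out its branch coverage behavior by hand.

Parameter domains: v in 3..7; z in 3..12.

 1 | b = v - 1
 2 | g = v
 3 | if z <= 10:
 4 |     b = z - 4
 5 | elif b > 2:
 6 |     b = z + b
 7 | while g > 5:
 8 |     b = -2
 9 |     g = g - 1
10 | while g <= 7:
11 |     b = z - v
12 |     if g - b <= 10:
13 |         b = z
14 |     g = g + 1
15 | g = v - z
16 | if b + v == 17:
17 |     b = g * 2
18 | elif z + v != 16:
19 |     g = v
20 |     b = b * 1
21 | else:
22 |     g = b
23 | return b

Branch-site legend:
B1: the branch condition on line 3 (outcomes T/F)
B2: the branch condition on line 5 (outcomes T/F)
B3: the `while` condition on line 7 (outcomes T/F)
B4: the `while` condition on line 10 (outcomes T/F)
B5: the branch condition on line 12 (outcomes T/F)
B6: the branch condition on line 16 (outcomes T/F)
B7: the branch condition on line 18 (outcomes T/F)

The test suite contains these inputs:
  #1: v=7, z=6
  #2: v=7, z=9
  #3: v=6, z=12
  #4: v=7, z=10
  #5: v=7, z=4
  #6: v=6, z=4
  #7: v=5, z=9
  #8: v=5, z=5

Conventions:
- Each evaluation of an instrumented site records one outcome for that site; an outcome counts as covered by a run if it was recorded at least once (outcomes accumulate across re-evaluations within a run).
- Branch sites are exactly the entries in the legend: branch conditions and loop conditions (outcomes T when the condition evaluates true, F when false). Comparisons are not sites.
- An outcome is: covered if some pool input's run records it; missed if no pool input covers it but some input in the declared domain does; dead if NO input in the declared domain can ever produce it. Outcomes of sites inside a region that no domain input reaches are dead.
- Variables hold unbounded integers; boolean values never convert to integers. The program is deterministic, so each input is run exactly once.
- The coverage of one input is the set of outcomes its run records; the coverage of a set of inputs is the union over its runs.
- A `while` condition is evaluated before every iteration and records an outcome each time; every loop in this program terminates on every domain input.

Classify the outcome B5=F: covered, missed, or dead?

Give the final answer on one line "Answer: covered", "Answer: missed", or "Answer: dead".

no pool input records B5=F
but domain input (v=7, z=3) does record it -> reachable, so missed

Answer: missed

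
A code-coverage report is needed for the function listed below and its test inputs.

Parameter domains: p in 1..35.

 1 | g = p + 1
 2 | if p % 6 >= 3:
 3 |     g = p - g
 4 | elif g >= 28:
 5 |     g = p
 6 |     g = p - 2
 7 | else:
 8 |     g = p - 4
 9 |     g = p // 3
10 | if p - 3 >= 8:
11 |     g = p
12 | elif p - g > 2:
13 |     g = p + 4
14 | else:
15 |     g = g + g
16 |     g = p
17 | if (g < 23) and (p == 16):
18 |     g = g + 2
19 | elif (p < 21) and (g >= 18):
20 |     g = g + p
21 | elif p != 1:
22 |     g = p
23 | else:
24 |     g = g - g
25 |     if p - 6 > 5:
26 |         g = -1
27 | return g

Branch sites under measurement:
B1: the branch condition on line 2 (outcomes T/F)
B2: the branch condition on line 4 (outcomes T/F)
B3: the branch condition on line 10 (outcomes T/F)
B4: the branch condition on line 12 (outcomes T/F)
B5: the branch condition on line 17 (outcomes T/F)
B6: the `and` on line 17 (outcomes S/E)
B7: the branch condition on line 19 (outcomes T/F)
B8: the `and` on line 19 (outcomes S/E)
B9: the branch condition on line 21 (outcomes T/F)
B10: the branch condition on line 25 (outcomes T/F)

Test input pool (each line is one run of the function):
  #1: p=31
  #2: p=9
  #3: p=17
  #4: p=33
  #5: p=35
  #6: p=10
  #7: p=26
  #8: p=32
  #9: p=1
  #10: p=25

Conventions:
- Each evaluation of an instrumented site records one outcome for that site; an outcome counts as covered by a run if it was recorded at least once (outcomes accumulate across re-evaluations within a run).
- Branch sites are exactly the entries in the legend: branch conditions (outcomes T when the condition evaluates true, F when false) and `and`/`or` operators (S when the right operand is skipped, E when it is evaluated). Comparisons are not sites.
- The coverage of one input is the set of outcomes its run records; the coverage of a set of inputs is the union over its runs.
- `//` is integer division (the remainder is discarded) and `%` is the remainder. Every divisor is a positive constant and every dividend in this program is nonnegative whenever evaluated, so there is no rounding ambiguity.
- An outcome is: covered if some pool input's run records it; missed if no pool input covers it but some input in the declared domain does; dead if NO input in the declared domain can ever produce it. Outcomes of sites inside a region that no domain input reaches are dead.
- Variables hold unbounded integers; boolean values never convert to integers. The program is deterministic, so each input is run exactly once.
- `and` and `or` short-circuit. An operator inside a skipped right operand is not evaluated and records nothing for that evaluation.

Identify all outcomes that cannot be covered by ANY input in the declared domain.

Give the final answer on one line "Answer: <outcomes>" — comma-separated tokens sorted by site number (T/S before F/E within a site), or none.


sweeping the full domain (35 inputs) for each outcome:
  B10=T: no domain input ever produces it -> dead
  reachable outcomes have witnesses, e.g. B1=T (e.g. p=3), B1=F (e.g. p=1), B2=T (e.g. p=30), B2=F (e.g. p=1)
Answer: B10=T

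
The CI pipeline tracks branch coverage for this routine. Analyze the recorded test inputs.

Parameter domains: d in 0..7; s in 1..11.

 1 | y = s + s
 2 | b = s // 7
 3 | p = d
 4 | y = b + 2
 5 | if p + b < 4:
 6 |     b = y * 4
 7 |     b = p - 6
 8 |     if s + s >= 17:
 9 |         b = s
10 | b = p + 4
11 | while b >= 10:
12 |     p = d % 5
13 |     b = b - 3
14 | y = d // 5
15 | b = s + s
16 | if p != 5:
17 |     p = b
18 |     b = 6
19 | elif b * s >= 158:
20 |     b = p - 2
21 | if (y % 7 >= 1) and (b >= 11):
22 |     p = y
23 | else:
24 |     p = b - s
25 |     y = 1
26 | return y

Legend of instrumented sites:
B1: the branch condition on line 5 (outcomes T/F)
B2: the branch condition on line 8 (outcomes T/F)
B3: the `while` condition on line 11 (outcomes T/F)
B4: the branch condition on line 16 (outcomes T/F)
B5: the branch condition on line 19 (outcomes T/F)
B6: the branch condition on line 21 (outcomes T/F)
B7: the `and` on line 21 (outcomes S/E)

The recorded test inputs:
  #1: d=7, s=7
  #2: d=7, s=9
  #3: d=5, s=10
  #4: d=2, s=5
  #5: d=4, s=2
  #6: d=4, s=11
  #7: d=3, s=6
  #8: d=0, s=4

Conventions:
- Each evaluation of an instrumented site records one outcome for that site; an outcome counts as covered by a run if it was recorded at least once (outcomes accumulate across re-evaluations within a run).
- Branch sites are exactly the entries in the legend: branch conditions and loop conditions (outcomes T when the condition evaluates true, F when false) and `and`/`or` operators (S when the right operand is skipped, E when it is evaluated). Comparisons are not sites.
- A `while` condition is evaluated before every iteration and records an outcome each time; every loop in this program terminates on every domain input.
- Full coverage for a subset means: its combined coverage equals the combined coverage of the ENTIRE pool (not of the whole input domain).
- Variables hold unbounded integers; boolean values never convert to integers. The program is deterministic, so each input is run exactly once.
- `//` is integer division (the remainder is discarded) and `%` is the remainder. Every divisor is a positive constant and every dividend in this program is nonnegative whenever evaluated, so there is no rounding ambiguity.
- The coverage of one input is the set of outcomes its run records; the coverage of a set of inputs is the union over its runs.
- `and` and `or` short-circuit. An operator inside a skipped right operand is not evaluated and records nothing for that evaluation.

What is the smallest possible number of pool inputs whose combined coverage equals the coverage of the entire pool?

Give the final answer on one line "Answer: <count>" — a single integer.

#1 (d=7, s=7) -> B1->F, B3->T, B3->F, B4->T, B7->E, B6->F; covered: B1=F, B3=T, B3=F, B4=T, B6=F, B7=E
#2 (d=7, s=9) -> B1->F, B3->T, B3->F, B4->T, B7->E, B6->F; covered: B1=F, B3=T, B3=F, B4=T, B6=F, B7=E
#3 (d=5, s=10) -> B1->F, B3->F, B4->F, B5->T, B7->E, B6->F; covered: B1=F, B3=F, B4=F, B5=T, B6=F, B7=E
#4 (d=2, s=5) -> B1->T, B2->F, B3->F, B4->T, B7->S, B6->F; covered: B1=T, B2=F, B3=F, B4=T, B6=F, B7=S
#5 (d=4, s=2) -> B1->F, B3->F, B4->T, B7->S, B6->F; covered: B1=F, B3=F, B4=T, B6=F, B7=S
#6 (d=4, s=11) -> B1->F, B3->F, B4->T, B7->S, B6->F; covered: B1=F, B3=F, B4=T, B6=F, B7=S
#7 (d=3, s=6) -> B1->T, B2->F, B3->F, B4->T, B7->S, B6->F; covered: B1=T, B2=F, B3=F, B4=T, B6=F, B7=S
#8 (d=0, s=4) -> B1->T, B2->F, B3->F, B4->T, B7->S, B6->F; covered: B1=T, B2=F, B3=F, B4=T, B6=F, B7=S
the full pool covers 11 outcomes: B1=T, B1=F, B2=F, B3=T, B3=F, B4=T, B4=F, B5=T, B6=F, B7=S, B7=E
size 1 is not enough: best union over all size-1 subsets is 6/11
size 2 is not enough: best union over all size-2 subsets is 10/11
inputs {1, 3, 4} (size 3) cover everything; no size-3 subset with a lexicographically smaller index list covers all 11

Answer: 3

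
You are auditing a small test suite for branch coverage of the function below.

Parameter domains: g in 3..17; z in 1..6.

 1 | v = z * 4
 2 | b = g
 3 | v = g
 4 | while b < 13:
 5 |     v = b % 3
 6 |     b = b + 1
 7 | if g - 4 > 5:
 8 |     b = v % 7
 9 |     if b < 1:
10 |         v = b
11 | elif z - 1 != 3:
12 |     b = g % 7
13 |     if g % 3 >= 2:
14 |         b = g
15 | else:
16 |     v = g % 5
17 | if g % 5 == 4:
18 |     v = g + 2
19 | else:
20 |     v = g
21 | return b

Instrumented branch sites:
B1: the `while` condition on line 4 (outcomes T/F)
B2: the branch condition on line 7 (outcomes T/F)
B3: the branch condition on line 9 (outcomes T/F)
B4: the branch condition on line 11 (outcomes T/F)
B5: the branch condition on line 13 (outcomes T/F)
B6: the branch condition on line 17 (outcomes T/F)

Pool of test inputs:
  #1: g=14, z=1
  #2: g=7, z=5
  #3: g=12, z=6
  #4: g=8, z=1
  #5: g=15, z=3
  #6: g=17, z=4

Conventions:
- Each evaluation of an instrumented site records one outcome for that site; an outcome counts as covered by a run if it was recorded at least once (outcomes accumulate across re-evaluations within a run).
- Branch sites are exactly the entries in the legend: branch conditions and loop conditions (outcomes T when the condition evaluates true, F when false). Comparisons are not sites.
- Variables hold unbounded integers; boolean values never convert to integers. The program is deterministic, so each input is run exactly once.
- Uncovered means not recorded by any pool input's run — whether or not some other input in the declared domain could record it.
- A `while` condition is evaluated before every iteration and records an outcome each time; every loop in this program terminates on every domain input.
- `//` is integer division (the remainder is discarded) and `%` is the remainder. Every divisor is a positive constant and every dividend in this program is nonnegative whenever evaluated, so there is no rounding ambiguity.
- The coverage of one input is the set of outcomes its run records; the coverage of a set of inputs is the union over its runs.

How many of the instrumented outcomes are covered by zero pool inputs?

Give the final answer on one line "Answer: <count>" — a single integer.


run #1 (g=14, z=1) runs B1->F, B2->T, B3->T, B6->T; records B1=F, B2=T, B3=T, B6=T
run #2 (g=7, z=5) runs B1->T, B1->T, B1->T, B1->T, B1->T, B1->T, B1->F, B2->F, B4->T, B5->F, B6->F; records B1=T, B1=F, B2=F, B4=T, B5=F, B6=F
run #3 (g=12, z=6) runs B1->T, B1->F, B2->T, B3->T, B6->F; records B1=T, B1=F, B2=T, B3=T, B6=F
run #4 (g=8, z=1) runs B1->T, B1->T, B1->T, B1->T, B1->T, B1->F, B2->F, B4->T, B5->T, B6->F; records B1=T, B1=F, B2=F, B4=T, B5=T, B6=F
run #5 (g=15, z=3) runs B1->F, B2->T, B3->F, B6->F; records B1=F, B2=T, B3=F, B6=F
run #6 (g=17, z=4) runs B1->F, B2->T, B3->F, B6->F; records B1=F, B2=T, B3=F, B6=F
union over the pool: B1=T, B1=F, B2=T, B2=F, B3=T, B3=F, B4=T, B5=T, B5=F, B6=T, B6=F
uncovered (1 of 12): B4=F
Answer: 1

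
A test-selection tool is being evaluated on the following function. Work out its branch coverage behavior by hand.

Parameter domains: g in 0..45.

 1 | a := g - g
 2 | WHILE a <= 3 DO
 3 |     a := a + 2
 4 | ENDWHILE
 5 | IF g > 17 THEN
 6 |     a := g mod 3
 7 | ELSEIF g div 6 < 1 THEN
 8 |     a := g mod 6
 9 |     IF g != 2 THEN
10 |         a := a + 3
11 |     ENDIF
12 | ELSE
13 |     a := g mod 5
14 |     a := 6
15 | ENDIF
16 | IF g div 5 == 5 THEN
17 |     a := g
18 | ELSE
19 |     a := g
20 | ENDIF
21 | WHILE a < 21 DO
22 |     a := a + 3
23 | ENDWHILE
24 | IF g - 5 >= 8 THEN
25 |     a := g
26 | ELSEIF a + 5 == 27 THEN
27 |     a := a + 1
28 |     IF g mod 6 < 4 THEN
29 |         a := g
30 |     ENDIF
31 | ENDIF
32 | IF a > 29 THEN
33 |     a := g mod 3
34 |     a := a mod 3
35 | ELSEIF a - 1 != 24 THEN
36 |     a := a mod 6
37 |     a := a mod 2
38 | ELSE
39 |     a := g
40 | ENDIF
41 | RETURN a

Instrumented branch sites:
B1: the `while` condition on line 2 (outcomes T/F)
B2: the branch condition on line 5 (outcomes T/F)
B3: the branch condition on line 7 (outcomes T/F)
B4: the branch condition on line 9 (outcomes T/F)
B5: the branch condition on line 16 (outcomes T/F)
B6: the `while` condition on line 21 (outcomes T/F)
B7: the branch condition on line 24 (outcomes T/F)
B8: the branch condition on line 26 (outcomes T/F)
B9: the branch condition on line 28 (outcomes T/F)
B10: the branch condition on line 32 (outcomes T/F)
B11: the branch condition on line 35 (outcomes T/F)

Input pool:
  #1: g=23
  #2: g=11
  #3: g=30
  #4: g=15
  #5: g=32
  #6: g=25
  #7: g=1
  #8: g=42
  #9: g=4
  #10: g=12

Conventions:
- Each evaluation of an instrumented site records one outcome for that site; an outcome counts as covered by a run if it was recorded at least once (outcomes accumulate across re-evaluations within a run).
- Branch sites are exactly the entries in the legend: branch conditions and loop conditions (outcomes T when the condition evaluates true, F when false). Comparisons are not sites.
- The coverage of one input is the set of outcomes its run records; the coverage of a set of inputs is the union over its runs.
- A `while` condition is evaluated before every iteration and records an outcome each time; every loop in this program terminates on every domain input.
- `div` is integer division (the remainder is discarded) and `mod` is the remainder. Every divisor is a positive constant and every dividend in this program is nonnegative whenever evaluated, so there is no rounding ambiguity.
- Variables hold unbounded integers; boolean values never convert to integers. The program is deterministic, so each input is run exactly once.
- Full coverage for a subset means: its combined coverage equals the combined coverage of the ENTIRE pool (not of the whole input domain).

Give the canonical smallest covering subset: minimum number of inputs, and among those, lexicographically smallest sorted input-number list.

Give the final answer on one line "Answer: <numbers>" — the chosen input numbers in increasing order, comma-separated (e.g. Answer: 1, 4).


test 1 (g=23) fires B1->T, B1->T, B1->F, B2->T, B5->F, B6->F, B7->T, B10->F, B11->T; hits B1=T, B1=F, B2=T, B5=F, B6=F, B7=T, B10=F, B11=T
test 2 (g=11) fires B1->T, B1->T, B1->F, B2->F, B3->F, B5->F, B6->T, B6->T, B6->T, B6->T, B6->F, B7->F, B8->F, B10->F, ...; hits B1=T, B1=F, B2=F, B3=F, B5=F, B6=T, B6=F, B7=F, B8=F, B10=F, B11=T
test 3 (g=30) fires B1->T, B1->T, B1->F, B2->T, B5->F, B6->F, B7->T, B10->T; hits B1=T, B1=F, B2=T, B5=F, B6=F, B7=T, B10=T
test 4 (g=15) fires B1->T, B1->T, B1->F, B2->F, B3->F, B5->F, B6->T, B6->T, B6->F, B7->T, B10->F, B11->T; hits B1=T, B1=F, B2=F, B3=F, B5=F, B6=T, B6=F, B7=T, B10=F, B11=T
test 5 (g=32) fires B1->T, B1->T, B1->F, B2->T, B5->F, B6->F, B7->T, B10->T; hits B1=T, B1=F, B2=T, B5=F, B6=F, B7=T, B10=T
test 6 (g=25) fires B1->T, B1->T, B1->F, B2->T, B5->T, B6->F, B7->T, B10->F, B11->F; hits B1=T, B1=F, B2=T, B5=T, B6=F, B7=T, B10=F, B11=F
test 7 (g=1) fires B1->T, B1->T, B1->F, B2->F, B3->T, B4->T, B5->F, B6->T, B6->T, B6->T, B6->T, B6->T, B6->T, B6->T, ...; hits B1=T, B1=F, B2=F, B3=T, B4=T, B5=F, B6=T, B6=F, B7=F, B8=T, B9=T, B10=F, B11=T
test 8 (g=42) fires B1->T, B1->T, B1->F, B2->T, B5->F, B6->F, B7->T, B10->T; hits B1=T, B1=F, B2=T, B5=F, B6=F, B7=T, B10=T
test 9 (g=4) fires B1->T, B1->T, B1->F, B2->F, B3->T, B4->T, B5->F, B6->T, B6->T, B6->T, B6->T, B6->T, B6->T, B6->F, ...; hits B1=T, B1=F, B2=F, B3=T, B4=T, B5=F, B6=T, B6=F, B7=F, B8=T, B9=F, B10=F, B11=T
test 10 (g=12) fires B1->T, B1->T, B1->F, B2->F, B3->F, B5->F, B6->T, B6->T, B6->T, B6->F, B7->F, B8->F, B10->F, B11->T; hits B1=T, B1=F, B2=F, B3=F, B5=F, B6=T, B6=F, B7=F, B8=F, B10=F, B11=T
together the pool reaches 21 outcomes: B1=T, B1=F, B2=T, B2=F, B3=T, B3=F, B4=T, B5=T, B5=F, B6=T, B6=F, B7=T, B7=F, B8=T, B8=F, B9=T, B9=F, B10=T, B10=F, B11=T, B11=F
size 1 is not enough: best union over all size-1 subsets is 13/21
size 2 is not enough: best union over all size-2 subsets is 17/21
size 3 is not enough: best union over all size-3 subsets is 19/21
size 4 is not enough: best union over all size-4 subsets is 20/21
inputs {2, 3, 6, 7, 9} (size 5) cover everything; no size-5 subset with a lexicographically smaller index list covers all 21
Answer: 2, 3, 6, 7, 9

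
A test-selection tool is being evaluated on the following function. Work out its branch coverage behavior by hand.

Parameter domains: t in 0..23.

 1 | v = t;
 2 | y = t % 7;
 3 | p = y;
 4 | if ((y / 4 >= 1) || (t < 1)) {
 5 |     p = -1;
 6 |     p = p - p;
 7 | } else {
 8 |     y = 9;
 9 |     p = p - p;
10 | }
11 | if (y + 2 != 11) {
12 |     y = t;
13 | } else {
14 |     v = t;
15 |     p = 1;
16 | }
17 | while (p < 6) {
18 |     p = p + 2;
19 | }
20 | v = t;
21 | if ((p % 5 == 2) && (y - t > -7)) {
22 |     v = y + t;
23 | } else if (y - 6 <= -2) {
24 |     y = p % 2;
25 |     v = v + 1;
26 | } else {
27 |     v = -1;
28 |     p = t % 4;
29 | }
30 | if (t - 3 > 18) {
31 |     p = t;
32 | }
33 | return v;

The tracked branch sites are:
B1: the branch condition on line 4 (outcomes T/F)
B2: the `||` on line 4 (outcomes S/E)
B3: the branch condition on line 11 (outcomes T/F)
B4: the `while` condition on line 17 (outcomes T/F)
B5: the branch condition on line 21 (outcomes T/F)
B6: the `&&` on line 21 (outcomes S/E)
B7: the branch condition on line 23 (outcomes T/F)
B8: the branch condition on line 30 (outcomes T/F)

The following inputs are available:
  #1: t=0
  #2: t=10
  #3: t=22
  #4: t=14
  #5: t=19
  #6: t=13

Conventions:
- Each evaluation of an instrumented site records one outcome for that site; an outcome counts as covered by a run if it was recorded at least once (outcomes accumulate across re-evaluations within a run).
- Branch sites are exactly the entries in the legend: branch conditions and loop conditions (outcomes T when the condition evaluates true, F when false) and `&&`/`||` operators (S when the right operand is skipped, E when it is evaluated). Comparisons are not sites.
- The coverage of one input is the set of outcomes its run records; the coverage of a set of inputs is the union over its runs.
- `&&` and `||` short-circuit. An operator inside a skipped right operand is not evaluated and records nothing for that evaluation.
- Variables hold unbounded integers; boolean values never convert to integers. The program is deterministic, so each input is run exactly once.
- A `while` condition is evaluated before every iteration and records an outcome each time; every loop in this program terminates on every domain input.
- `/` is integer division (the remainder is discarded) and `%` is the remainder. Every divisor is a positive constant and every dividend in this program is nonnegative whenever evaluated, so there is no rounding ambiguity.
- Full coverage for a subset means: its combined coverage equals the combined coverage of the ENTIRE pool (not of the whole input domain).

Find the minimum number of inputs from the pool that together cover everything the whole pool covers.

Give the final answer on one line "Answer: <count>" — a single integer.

run #1 (t=0) runs B2->E, B1->T, B3->T, B4->T, B4->T, B4->T, B4->F, B6->S, B5->F, B7->T, B8->F; records B1=T, B2=E, B3=T, B4=T, B4=F, B5=F, B6=S, B7=T, B8=F
run #2 (t=10) runs B2->E, B1->F, B3->F, B4->T, B4->T, B4->T, B4->F, B6->E, B5->T, B8->F; records B1=F, B2=E, B3=F, B4=T, B4=F, B5=T, B6=E, B8=F
run #3 (t=22) runs B2->E, B1->F, B3->F, B4->T, B4->T, B4->T, B4->F, B6->E, B5->F, B7->F, B8->T; records B1=F, B2=E, B3=F, B4=T, B4=F, B5=F, B6=E, B7=F, B8=T
run #4 (t=14) runs B2->E, B1->F, B3->F, B4->T, B4->T, B4->T, B4->F, B6->E, B5->T, B8->F; records B1=F, B2=E, B3=F, B4=T, B4=F, B5=T, B6=E, B8=F
run #5 (t=19) runs B2->S, B1->T, B3->T, B4->T, B4->T, B4->T, B4->F, B6->S, B5->F, B7->F, B8->F; records B1=T, B2=S, B3=T, B4=T, B4=F, B5=F, B6=S, B7=F, B8=F
run #6 (t=13) runs B2->S, B1->T, B3->T, B4->T, B4->T, B4->T, B4->F, B6->S, B5->F, B7->F, B8->F; records B1=T, B2=S, B3=T, B4=T, B4=F, B5=F, B6=S, B7=F, B8=F
together the pool reaches 16 outcomes: B1=T, B1=F, B2=S, B2=E, B3=T, B3=F, B4=T, B4=F, B5=T, B5=F, B6=S, B6=E, B7=T, B7=F, B8=T, B8=F
size 1 is not enough: best union over all size-1 subsets is 9/16
size 2 is not enough: best union over all size-2 subsets is 14/16
size 3 is not enough: best union over all size-3 subsets is 15/16
inputs {1, 2, 3, 5} (size 4) cover everything; no size-4 subset with a lexicographically smaller index list covers all 16

Answer: 4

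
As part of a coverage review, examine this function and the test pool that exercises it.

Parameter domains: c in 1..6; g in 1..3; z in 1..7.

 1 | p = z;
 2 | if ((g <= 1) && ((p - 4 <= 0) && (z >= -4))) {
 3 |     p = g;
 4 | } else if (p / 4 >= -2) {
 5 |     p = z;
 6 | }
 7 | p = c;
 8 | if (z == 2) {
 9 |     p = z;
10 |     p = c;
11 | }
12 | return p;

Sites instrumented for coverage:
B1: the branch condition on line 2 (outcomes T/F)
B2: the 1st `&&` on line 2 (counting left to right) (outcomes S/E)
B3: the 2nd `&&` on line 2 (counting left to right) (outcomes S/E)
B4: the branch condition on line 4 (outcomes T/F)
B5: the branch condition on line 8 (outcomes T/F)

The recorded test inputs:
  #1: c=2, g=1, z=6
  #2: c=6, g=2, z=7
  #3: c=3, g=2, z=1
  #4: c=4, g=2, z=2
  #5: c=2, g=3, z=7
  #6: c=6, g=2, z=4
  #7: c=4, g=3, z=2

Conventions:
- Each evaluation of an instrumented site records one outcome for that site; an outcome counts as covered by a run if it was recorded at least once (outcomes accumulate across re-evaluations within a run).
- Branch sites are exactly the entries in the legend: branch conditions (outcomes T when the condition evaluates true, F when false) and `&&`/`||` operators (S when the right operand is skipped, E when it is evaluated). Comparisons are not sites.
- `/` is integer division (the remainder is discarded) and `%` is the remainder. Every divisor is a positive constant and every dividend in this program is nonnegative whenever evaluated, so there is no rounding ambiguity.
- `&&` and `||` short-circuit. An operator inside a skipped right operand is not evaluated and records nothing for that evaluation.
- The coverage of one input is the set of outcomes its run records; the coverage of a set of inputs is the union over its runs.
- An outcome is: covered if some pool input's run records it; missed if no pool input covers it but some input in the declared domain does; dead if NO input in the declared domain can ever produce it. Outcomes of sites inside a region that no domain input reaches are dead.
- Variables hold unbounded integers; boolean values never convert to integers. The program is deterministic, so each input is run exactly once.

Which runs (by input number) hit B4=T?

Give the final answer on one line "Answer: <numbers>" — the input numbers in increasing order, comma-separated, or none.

input #1 (c=2, g=1, z=6): produces B4=T
input #2 (c=6, g=2, z=7): produces B4=T
input #3 (c=3, g=2, z=1): produces B4=T
input #4 (c=4, g=2, z=2): produces B4=T
input #5 (c=2, g=3, z=7): produces B4=T
input #6 (c=6, g=2, z=4): produces B4=T
input #7 (c=4, g=3, z=2): produces B4=T

Answer: 1, 2, 3, 4, 5, 6, 7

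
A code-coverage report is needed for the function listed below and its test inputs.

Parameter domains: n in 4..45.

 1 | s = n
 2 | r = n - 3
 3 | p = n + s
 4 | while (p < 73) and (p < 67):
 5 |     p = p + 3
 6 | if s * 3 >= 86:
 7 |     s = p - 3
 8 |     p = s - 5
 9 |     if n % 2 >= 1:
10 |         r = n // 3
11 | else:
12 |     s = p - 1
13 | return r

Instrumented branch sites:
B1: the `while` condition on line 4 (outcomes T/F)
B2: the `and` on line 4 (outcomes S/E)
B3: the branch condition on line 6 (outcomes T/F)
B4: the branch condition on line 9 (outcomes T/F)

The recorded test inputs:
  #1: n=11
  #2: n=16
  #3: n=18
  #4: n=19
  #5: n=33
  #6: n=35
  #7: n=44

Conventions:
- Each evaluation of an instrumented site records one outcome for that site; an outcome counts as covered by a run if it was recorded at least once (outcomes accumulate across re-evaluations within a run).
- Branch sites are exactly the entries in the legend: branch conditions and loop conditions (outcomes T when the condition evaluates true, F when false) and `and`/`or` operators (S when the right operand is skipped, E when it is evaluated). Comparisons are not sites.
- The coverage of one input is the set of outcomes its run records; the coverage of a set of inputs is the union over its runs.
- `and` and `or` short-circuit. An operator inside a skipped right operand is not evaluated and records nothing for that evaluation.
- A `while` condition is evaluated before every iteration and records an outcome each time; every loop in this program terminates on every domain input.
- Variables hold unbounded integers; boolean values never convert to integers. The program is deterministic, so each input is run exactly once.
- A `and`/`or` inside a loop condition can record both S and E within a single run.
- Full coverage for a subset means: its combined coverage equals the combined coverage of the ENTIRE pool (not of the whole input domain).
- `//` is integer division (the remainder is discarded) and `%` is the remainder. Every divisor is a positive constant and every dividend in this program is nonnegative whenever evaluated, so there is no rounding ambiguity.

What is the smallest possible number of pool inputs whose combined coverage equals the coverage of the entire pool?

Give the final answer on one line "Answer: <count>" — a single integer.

input #1 (n=11): events B2->E, B1->T, B2->E, B1->T, B2->E, B1->T, B2->E, B1->T, B2->E, B1->T, B2->E, B1->T, B2->E, B1->T, ...; covers B1=T, B1=F, B2=E, B3=F
input #2 (n=16): events B2->E, B1->T, B2->E, B1->T, B2->E, B1->T, B2->E, B1->T, B2->E, B1->T, B2->E, B1->T, B2->E, B1->T, ...; covers B1=T, B1=F, B2=E, B3=F
input #3 (n=18): events B2->E, B1->T, B2->E, B1->T, B2->E, B1->T, B2->E, B1->T, B2->E, B1->T, B2->E, B1->T, B2->E, B1->T, ...; covers B1=T, B1=F, B2=E, B3=F
input #4 (n=19): events B2->E, B1->T, B2->E, B1->T, B2->E, B1->T, B2->E, B1->T, B2->E, B1->T, B2->E, B1->T, B2->E, B1->T, ...; covers B1=T, B1=F, B2=E, B3=F
input #5 (n=33): events B2->E, B1->T, B2->E, B1->F, B3->T, B4->T; covers B1=T, B1=F, B2=E, B3=T, B4=T
input #6 (n=35): events B2->E, B1->F, B3->T, B4->T; covers B1=F, B2=E, B3=T, B4=T
input #7 (n=44): events B2->S, B1->F, B3->T, B4->F; covers B1=F, B2=S, B3=T, B4=F
the full pool covers 8 outcomes: B1=T, B1=F, B2=S, B2=E, B3=T, B3=F, B4=T, B4=F
checked all size-1 subsets: none covers 8 outcomes (max 5/8)
checked all size-2 subsets: none covers 8 outcomes (max 7/8)
inputs {1, 5, 7} (size 3) cover everything; no size-3 subset with a lexicographically smaller index list covers all 8

Answer: 3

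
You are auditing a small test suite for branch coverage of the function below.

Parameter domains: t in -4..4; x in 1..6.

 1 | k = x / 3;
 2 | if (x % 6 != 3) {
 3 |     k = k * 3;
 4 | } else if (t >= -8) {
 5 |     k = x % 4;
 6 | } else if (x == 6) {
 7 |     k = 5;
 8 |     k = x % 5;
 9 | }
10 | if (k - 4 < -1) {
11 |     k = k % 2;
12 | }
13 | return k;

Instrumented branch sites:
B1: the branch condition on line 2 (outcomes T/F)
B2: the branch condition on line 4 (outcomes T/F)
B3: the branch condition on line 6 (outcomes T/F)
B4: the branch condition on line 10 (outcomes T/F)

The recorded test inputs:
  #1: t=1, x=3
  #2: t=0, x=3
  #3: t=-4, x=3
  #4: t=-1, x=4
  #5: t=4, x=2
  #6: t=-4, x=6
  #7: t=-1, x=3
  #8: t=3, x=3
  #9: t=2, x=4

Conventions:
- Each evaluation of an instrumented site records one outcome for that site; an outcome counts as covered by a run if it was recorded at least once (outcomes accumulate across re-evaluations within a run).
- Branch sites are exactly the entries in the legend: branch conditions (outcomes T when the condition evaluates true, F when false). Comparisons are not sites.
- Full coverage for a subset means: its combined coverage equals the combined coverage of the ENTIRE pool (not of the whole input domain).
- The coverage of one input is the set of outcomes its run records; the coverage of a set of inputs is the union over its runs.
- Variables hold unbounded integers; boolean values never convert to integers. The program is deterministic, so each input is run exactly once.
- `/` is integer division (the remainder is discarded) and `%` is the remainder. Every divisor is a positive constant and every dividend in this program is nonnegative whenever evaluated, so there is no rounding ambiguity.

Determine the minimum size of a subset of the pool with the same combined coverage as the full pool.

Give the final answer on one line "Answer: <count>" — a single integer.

#1 (t=1, x=3) -> covered: B1=F, B2=T, B4=F
#2 (t=0, x=3) -> covered: B1=F, B2=T, B4=F
#3 (t=-4, x=3) -> covered: B1=F, B2=T, B4=F
#4 (t=-1, x=4) -> covered: B1=T, B4=F
#5 (t=4, x=2) -> covered: B1=T, B4=T
#6 (t=-4, x=6) -> covered: B1=T, B4=F
#7 (t=-1, x=3) -> covered: B1=F, B2=T, B4=F
#8 (t=3, x=3) -> covered: B1=F, B2=T, B4=F
#9 (t=2, x=4) -> covered: B1=T, B4=F
the full pool covers 5 outcomes: B1=T, B1=F, B2=T, B4=T, B4=F
size 1 is not enough: best union over all size-1 subsets is 3/5
size 2: inputs {1, 5} cover all 5 outcomes, and no lexicographically smaller subset of this size does

Answer: 2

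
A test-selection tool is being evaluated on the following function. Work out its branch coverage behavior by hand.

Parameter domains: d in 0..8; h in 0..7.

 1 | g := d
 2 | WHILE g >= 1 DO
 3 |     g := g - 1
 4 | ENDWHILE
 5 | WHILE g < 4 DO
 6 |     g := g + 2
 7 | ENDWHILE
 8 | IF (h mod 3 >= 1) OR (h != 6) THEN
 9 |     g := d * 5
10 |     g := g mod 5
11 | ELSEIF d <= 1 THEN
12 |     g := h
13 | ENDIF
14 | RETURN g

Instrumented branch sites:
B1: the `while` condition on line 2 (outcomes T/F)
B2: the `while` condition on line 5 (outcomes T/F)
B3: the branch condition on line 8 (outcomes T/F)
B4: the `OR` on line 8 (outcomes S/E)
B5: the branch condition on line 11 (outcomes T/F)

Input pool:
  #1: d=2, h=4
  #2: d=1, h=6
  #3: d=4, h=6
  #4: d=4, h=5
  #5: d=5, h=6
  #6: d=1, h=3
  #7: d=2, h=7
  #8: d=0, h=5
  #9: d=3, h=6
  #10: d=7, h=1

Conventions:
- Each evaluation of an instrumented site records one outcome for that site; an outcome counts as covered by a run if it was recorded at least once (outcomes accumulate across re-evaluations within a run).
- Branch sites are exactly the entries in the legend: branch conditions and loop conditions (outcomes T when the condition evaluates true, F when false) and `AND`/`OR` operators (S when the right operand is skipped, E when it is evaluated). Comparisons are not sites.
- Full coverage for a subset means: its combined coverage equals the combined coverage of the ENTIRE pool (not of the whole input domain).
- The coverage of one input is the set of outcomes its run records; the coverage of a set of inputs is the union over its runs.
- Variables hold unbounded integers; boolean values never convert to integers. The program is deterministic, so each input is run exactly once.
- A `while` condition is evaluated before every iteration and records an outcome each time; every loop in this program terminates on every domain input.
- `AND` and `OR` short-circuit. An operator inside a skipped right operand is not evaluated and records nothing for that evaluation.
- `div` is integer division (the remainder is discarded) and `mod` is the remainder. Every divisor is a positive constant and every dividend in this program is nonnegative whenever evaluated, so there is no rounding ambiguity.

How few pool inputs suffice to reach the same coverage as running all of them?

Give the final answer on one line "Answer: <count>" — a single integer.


test 1 (d=2, h=4) hits B1=T, B1=F, B2=T, B2=F, B3=T, B4=S
test 2 (d=1, h=6) hits B1=T, B1=F, B2=T, B2=F, B3=F, B4=E, B5=T
test 3 (d=4, h=6) hits B1=T, B1=F, B2=T, B2=F, B3=F, B4=E, B5=F
test 4 (d=4, h=5) hits B1=T, B1=F, B2=T, B2=F, B3=T, B4=S
test 5 (d=5, h=6) hits B1=T, B1=F, B2=T, B2=F, B3=F, B4=E, B5=F
test 6 (d=1, h=3) hits B1=T, B1=F, B2=T, B2=F, B3=T, B4=E
test 7 (d=2, h=7) hits B1=T, B1=F, B2=T, B2=F, B3=T, B4=S
test 8 (d=0, h=5) hits B1=F, B2=T, B2=F, B3=T, B4=S
test 9 (d=3, h=6) hits B1=T, B1=F, B2=T, B2=F, B3=F, B4=E, B5=F
test 10 (d=7, h=1) hits B1=T, B1=F, B2=T, B2=F, B3=T, B4=S
together the pool reaches 10 outcomes: B1=T, B1=F, B2=T, B2=F, B3=T, B3=F, B4=S, B4=E, B5=T, B5=F
no size-1 subset reaches all 10 outcomes (best union: 7/10)
no size-2 subset reaches all 10 outcomes (best union: 9/10)
at size 3, {1, 2, 3} reaches all 10 outcomes; every lexicographically earlier size-3 subset fails
Answer: 3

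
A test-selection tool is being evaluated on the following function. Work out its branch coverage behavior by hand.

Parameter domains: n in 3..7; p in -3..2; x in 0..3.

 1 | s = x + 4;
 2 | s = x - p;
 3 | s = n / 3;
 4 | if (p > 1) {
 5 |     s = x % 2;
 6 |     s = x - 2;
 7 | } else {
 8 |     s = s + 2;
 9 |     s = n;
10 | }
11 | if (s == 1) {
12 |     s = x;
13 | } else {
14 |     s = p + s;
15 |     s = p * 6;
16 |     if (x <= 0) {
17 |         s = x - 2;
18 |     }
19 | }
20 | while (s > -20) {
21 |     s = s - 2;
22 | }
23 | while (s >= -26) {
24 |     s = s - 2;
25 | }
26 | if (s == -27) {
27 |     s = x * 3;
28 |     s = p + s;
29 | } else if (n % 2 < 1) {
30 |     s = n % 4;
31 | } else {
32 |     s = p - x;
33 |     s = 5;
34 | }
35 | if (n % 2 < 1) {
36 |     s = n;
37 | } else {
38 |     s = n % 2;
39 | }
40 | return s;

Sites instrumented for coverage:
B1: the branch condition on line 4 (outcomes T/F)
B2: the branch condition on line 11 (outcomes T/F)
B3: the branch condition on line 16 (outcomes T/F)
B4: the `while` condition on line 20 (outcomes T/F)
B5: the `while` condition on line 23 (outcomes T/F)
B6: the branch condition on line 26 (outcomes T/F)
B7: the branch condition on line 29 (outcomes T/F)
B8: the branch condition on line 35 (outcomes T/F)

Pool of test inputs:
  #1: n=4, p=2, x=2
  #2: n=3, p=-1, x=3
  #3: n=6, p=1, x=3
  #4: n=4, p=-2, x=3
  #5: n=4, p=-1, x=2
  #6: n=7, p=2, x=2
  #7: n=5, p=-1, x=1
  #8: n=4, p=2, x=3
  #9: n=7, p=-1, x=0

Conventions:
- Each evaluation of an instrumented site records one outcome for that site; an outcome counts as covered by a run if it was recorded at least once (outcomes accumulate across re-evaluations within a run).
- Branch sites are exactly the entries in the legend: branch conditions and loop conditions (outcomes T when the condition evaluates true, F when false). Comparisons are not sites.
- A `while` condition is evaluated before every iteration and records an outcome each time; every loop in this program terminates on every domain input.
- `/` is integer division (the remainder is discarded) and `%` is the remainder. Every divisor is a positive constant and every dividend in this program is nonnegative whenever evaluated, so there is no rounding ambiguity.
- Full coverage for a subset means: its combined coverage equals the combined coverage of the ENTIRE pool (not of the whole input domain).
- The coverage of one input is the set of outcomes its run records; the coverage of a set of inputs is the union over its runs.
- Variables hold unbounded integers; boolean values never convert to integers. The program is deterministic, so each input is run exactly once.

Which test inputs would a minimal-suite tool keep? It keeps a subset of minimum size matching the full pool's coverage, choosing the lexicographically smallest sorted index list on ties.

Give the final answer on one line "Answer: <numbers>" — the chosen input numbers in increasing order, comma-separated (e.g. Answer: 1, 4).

input #1 (n=4, p=2, x=2): events B1->T, B2->F, B3->F, B4->T, B4->T, B4->T, B4->T, B4->T, B4->T, B4->T, B4->T, B4->T, B4->T, B4->T, ...; covers B1=T, B2=F, B3=F, B4=T, B4=F, B5=T, B5=F, B6=F, B7=T, B8=T
input #2 (n=3, p=-1, x=3): events B1->F, B2->F, B3->F, B4->T, B4->T, B4->T, B4->T, B4->T, B4->T, B4->T, B4->F, B5->T, B5->T, B5->T, ...; covers B1=F, B2=F, B3=F, B4=T, B4=F, B5=T, B5=F, B6=F, B7=F, B8=F
input #3 (n=6, p=1, x=3): events B1->F, B2->F, B3->F, B4->T, B4->T, B4->T, B4->T, B4->T, B4->T, B4->T, B4->T, B4->T, B4->T, B4->T, ...; covers B1=F, B2=F, B3=F, B4=T, B4=F, B5=T, B5=F, B6=F, B7=T, B8=T
input #4 (n=4, p=-2, x=3): events B1->F, B2->F, B3->F, B4->T, B4->T, B4->T, B4->T, B4->F, B5->T, B5->T, B5->T, B5->T, B5->F, B6->F, ...; covers B1=F, B2=F, B3=F, B4=T, B4=F, B5=T, B5=F, B6=F, B7=T, B8=T
input #5 (n=4, p=-1, x=2): events B1->F, B2->F, B3->F, B4->T, B4->T, B4->T, B4->T, B4->T, B4->T, B4->T, B4->F, B5->T, B5->T, B5->T, ...; covers B1=F, B2=F, B3=F, B4=T, B4=F, B5=T, B5=F, B6=F, B7=T, B8=T
input #6 (n=7, p=2, x=2): events B1->T, B2->F, B3->F, B4->T, B4->T, B4->T, B4->T, B4->T, B4->T, B4->T, B4->T, B4->T, B4->T, B4->T, ...; covers B1=T, B2=F, B3=F, B4=T, B4=F, B5=T, B5=F, B6=F, B7=F, B8=F
input #7 (n=5, p=-1, x=1): events B1->F, B2->F, B3->F, B4->T, B4->T, B4->T, B4->T, B4->T, B4->T, B4->T, B4->F, B5->T, B5->T, B5->T, ...; covers B1=F, B2=F, B3=F, B4=T, B4=F, B5=T, B5=F, B6=F, B7=F, B8=F
input #8 (n=4, p=2, x=3): events B1->T, B2->T, B4->T, B4->T, B4->T, B4->T, B4->T, B4->T, B4->T, B4->T, B4->T, B4->T, B4->T, B4->T, ...; covers B1=T, B2=T, B4=T, B4=F, B5=T, B5=F, B6=T, B8=T
input #9 (n=7, p=-1, x=0): events B1->F, B2->F, B3->T, B4->T, B4->T, B4->T, B4->T, B4->T, B4->T, B4->T, B4->T, B4->T, B4->F, B5->T, ...; covers B1=F, B2=F, B3=T, B4=T, B4=F, B5=T, B5=F, B6=F, B7=F, B8=F
together the pool reaches 16 outcomes: B1=T, B1=F, B2=T, B2=F, B3=T, B3=F, B4=T, B4=F, B5=T, B5=F, B6=T, B6=F, B7=T, B7=F, B8=T, B8=F
size 1 is not enough: best union over all size-1 subsets is 10/16
size 2 is not enough: best union over all size-2 subsets is 14/16
the canonical winner is {1, 8, 9}: size 3, full 16-outcome coverage, earliest index list among size-3 covers

Answer: 1, 8, 9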